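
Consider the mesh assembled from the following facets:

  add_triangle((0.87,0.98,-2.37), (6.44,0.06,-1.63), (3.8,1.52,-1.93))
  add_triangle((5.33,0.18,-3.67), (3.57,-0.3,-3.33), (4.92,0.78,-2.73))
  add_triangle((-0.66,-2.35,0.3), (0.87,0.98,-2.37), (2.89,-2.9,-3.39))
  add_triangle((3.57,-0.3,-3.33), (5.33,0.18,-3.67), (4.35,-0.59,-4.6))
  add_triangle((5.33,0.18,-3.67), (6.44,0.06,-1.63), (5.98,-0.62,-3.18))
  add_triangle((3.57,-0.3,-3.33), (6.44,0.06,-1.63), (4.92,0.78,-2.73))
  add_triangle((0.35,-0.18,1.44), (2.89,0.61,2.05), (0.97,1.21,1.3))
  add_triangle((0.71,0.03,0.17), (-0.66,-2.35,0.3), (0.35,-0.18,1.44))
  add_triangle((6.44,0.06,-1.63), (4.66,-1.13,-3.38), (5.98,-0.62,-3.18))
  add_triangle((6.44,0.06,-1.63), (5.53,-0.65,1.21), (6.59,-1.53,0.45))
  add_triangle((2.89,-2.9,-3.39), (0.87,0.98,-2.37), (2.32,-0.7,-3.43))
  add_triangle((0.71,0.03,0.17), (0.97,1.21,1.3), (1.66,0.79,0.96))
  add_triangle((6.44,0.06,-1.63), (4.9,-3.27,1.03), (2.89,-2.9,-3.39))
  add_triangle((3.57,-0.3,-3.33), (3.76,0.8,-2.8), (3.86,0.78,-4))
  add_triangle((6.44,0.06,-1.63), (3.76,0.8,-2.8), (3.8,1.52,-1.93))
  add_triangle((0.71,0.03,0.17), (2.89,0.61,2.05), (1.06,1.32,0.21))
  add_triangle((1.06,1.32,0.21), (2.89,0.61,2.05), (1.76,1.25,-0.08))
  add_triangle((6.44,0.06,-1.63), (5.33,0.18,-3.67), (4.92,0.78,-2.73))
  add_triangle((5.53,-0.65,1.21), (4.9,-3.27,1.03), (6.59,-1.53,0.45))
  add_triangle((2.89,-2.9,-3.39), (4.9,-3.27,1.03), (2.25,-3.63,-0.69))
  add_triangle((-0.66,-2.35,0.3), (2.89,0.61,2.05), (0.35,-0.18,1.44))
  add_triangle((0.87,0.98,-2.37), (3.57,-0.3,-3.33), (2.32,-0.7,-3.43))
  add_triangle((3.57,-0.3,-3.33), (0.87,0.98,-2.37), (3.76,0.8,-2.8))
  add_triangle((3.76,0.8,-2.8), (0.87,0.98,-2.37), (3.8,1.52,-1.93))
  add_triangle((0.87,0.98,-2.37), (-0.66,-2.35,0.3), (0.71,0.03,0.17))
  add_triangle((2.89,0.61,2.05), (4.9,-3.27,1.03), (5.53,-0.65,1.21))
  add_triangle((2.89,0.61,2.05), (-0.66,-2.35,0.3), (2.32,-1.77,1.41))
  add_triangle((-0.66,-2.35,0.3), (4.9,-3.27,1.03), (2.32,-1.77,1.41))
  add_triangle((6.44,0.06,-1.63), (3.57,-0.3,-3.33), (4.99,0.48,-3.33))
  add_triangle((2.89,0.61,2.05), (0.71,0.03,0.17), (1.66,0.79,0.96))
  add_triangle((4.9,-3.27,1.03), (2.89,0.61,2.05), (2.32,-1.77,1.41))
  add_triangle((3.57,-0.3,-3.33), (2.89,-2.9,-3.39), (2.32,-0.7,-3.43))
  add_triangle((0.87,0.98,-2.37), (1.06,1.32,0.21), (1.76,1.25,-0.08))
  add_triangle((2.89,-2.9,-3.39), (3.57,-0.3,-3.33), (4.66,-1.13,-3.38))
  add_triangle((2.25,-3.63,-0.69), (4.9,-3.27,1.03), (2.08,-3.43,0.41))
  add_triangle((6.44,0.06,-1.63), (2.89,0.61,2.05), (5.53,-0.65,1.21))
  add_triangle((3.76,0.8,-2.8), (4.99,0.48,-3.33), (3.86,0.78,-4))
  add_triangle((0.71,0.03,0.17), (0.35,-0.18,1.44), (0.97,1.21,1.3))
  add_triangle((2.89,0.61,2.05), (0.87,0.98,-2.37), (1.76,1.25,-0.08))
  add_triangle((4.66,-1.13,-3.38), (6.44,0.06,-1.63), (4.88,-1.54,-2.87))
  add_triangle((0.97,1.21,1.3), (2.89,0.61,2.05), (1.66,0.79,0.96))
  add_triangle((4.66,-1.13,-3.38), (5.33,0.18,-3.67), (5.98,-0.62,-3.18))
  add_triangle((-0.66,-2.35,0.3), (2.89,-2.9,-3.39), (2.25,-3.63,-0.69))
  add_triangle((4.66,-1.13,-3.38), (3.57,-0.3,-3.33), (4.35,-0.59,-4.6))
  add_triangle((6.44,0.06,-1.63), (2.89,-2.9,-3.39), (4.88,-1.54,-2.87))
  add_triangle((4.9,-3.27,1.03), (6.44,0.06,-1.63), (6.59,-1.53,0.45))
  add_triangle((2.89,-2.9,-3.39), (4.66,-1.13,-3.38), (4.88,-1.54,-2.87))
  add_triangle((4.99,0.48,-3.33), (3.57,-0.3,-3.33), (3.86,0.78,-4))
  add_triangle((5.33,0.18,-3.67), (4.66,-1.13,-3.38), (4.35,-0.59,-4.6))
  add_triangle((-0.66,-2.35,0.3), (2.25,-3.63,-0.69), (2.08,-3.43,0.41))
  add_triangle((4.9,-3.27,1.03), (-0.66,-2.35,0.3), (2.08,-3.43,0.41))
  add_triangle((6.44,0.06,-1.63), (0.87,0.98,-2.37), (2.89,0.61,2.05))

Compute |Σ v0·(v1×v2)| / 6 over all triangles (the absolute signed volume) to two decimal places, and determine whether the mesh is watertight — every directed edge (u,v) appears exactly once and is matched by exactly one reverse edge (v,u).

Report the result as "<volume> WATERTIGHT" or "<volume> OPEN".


Per-triangle v0·(v1×v2)/6:
  t1: -2.4156
  t2: +0.2297
  t3: +2.3812
  t4: -0.0288
  t5: +1.9164
  t6: -2.4431
  t7: +0.6519
  t8: -0.3621
  t9: +0.5028
  t10: +2.8628
  t11: +0.4258
  t12: -0.0131
  t13: +16.5932
  t14: -0.7300
  t15: +2.1503
  t16: -0.2075
  t17: +0.4722
  t18: +1.6212
  t19: +2.4336
  t20: +6.0261
  t21: +1.1750
  t22: +1.2616
  t23: +1.4780
  t24: +1.2161
  t25: -0.6574
  t26: +3.4832
  t27: +1.0870
  t28: +2.0224
  t29: +1.8684
  t30: +0.0832
  t31: +2.1734
  t32: +1.7929
  t33: +0.4151
  t34: +1.8334
  t35: +1.8920
  t36: +3.7276
  t37: +0.4203
  t38: -0.2122
  t39: +0.7544
  t40: +1.6857
  t41: +0.2349
  t42: +1.1973
  t43: +3.1416
  t44: -0.3674
  t45: +0.6119
  t46: +3.6597
  t47: +1.5020
  t48: +1.0841
  t49: +1.7231
  t50: +1.3391
  t51: +0.7937
  t52: +4.2470
Σ = +78.7340 → |volume| = 78.73

Directed edges: 156 total; 6 unmatched, e.g. (6.44,0.06,-1.63)→(3.76,0.8,-2.8) → open.

78.73 OPEN


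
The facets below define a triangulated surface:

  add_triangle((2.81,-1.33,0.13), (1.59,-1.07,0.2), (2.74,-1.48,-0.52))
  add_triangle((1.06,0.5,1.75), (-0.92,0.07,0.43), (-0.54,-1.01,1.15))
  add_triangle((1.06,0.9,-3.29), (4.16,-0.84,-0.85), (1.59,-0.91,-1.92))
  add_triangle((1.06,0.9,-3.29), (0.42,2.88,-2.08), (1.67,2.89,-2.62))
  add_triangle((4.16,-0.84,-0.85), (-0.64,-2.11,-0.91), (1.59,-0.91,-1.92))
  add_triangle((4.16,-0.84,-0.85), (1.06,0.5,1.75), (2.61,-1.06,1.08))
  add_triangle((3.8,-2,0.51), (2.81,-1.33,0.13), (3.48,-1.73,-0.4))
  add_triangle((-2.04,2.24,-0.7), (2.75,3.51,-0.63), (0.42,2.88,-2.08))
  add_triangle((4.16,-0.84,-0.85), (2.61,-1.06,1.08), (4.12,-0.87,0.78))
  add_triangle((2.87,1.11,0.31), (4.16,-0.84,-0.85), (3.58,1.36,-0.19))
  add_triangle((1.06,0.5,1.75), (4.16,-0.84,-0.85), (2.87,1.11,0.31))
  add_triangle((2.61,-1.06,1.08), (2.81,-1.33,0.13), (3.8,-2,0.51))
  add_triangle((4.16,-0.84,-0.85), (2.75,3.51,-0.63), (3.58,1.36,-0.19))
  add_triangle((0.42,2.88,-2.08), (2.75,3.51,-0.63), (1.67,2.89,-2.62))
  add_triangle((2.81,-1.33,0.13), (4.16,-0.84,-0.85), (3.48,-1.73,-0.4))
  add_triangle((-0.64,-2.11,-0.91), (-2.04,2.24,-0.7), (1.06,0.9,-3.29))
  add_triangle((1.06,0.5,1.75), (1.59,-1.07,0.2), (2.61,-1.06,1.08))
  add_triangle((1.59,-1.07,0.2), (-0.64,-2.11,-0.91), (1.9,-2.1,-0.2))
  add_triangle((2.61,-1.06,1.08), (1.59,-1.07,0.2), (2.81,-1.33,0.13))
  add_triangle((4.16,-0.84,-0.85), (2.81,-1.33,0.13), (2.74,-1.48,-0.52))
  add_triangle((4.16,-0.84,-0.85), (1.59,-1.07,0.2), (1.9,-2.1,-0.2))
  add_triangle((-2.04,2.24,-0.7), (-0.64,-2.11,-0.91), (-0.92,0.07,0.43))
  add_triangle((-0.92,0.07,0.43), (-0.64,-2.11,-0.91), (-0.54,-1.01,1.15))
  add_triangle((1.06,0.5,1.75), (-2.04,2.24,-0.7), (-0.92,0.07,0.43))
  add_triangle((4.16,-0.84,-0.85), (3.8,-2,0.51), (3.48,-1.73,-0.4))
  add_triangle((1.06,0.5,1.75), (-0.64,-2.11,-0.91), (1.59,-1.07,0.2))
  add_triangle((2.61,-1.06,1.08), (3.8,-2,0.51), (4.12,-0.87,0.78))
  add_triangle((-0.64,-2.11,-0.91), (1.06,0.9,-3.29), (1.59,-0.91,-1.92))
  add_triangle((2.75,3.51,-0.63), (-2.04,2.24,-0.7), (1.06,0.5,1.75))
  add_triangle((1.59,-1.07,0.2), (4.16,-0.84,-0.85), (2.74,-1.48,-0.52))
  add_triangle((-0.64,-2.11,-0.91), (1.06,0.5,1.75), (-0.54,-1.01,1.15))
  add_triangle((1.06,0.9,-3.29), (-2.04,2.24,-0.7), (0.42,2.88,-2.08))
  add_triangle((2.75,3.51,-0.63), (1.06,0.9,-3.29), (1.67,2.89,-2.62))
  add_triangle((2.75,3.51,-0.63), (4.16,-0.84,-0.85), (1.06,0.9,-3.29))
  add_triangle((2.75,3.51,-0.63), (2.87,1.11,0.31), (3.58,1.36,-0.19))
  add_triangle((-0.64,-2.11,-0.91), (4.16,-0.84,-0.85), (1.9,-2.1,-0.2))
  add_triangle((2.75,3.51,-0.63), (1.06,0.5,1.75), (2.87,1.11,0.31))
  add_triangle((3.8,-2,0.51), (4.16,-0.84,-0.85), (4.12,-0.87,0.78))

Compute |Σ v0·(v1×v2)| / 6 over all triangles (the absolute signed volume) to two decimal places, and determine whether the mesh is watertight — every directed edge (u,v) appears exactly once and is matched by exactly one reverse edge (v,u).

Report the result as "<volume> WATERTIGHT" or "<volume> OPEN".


49.99 WATERTIGHT

Per-triangle v0·(v1×v2)/6:
  t1: +0.1070
  t2: +0.4418
  t3: +2.4870
  t4: +1.3446
  t5: +2.0515
  t6: +1.5254
  t7: -0.0659
  t8: +3.1500
  t9: -0.5567
  t10: +0.6602
  t11: +1.8599
  t12: -0.1179
  t13: +1.6246
  t14: +1.7140
  t15: -0.3371
  t16: +3.9787
  t17: +0.0567
  t18: +0.1150
  t19: +0.1530
  t20: +0.4314
  t21: +0.5269
  t22: +0.9338
  t23: +0.4920
  t24: +0.8650
  t25: +0.6504
  t26: +0.8218
  t27: +0.5550
  t28: +1.9909
  t29: +3.9679
  t30: -0.3166
  t31: +0.6326
  t32: +2.5899
  t33: +1.5238
  t34: +8.6101
  t35: +0.6858
  t36: +1.5307
  t37: +1.9538
  t38: +1.3522
Σ = +49.9891 → |volume| = 49.99

Directed edges: 114 total, each appears once with its reverse present → watertight.


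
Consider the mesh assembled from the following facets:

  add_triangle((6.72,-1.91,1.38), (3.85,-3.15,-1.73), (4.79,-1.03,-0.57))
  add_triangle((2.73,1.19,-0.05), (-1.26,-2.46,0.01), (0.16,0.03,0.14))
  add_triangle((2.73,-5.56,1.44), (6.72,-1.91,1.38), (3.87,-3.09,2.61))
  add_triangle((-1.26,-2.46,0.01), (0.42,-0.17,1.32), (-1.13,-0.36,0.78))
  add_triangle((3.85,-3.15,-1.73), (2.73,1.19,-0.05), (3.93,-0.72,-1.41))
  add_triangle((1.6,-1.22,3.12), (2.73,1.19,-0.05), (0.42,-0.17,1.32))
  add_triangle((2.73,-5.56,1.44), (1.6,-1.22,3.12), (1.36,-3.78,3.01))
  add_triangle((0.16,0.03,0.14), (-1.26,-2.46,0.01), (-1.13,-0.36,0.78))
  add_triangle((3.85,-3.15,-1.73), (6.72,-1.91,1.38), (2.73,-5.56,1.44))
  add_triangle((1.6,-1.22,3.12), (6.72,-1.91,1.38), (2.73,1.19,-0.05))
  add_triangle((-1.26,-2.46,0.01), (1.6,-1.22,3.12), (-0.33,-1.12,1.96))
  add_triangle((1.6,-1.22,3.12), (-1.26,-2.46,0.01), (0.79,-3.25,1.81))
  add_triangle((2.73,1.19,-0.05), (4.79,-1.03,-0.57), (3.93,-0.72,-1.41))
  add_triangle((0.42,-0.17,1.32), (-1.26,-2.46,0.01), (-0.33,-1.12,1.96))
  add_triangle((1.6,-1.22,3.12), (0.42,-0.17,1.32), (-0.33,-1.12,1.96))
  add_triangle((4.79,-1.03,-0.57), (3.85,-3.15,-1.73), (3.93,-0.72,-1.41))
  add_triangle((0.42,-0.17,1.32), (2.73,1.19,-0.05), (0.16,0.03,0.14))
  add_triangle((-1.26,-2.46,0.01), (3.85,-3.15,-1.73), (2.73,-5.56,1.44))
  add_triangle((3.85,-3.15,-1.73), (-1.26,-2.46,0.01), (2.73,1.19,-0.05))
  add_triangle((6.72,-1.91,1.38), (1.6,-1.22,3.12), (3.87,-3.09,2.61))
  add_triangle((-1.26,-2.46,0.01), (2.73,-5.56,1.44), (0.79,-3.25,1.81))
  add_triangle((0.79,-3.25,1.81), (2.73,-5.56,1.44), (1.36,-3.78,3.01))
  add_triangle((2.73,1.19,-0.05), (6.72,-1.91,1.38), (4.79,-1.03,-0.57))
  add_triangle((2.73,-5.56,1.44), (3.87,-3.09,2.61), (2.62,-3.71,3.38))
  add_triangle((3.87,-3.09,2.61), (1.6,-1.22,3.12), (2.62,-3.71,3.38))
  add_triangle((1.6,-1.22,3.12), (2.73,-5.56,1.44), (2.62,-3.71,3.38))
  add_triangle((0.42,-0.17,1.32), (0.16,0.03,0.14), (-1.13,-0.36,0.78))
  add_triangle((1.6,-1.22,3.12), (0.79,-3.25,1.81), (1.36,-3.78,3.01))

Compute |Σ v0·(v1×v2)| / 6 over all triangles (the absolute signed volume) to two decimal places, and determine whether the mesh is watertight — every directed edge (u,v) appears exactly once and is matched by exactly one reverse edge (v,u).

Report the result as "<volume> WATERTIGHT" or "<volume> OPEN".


Per-triangle v0·(v1×v2)/6:
  t1: +4.5129
  t2: -0.1245
  t3: +7.7665
  t4: +0.6734
  t5: -1.1023
  t6: +0.6524
  t7: +3.1727
  t8: -0.1005
  t9: +15.5306
  t10: +5.6230
  t11: +1.4726
  t12: +1.4959
  t13: +1.3643
  t14: -0.2747
  t15: +0.2876
  t16: +1.8739
  t17: -0.0010
  t18: +7.1606
  t19: -1.4140
  t20: +4.6659
  t21: +2.6826
  t22: +1.0715
  t23: +3.1943
  t24: +3.9355
  t25: +2.1899
  t26: -0.1694
  t27: +0.0080
  t28: -0.0556
Σ = +66.0916 → |volume| = 66.09

Directed edges: 84 total, each appears once with its reverse present → watertight.

66.09 WATERTIGHT


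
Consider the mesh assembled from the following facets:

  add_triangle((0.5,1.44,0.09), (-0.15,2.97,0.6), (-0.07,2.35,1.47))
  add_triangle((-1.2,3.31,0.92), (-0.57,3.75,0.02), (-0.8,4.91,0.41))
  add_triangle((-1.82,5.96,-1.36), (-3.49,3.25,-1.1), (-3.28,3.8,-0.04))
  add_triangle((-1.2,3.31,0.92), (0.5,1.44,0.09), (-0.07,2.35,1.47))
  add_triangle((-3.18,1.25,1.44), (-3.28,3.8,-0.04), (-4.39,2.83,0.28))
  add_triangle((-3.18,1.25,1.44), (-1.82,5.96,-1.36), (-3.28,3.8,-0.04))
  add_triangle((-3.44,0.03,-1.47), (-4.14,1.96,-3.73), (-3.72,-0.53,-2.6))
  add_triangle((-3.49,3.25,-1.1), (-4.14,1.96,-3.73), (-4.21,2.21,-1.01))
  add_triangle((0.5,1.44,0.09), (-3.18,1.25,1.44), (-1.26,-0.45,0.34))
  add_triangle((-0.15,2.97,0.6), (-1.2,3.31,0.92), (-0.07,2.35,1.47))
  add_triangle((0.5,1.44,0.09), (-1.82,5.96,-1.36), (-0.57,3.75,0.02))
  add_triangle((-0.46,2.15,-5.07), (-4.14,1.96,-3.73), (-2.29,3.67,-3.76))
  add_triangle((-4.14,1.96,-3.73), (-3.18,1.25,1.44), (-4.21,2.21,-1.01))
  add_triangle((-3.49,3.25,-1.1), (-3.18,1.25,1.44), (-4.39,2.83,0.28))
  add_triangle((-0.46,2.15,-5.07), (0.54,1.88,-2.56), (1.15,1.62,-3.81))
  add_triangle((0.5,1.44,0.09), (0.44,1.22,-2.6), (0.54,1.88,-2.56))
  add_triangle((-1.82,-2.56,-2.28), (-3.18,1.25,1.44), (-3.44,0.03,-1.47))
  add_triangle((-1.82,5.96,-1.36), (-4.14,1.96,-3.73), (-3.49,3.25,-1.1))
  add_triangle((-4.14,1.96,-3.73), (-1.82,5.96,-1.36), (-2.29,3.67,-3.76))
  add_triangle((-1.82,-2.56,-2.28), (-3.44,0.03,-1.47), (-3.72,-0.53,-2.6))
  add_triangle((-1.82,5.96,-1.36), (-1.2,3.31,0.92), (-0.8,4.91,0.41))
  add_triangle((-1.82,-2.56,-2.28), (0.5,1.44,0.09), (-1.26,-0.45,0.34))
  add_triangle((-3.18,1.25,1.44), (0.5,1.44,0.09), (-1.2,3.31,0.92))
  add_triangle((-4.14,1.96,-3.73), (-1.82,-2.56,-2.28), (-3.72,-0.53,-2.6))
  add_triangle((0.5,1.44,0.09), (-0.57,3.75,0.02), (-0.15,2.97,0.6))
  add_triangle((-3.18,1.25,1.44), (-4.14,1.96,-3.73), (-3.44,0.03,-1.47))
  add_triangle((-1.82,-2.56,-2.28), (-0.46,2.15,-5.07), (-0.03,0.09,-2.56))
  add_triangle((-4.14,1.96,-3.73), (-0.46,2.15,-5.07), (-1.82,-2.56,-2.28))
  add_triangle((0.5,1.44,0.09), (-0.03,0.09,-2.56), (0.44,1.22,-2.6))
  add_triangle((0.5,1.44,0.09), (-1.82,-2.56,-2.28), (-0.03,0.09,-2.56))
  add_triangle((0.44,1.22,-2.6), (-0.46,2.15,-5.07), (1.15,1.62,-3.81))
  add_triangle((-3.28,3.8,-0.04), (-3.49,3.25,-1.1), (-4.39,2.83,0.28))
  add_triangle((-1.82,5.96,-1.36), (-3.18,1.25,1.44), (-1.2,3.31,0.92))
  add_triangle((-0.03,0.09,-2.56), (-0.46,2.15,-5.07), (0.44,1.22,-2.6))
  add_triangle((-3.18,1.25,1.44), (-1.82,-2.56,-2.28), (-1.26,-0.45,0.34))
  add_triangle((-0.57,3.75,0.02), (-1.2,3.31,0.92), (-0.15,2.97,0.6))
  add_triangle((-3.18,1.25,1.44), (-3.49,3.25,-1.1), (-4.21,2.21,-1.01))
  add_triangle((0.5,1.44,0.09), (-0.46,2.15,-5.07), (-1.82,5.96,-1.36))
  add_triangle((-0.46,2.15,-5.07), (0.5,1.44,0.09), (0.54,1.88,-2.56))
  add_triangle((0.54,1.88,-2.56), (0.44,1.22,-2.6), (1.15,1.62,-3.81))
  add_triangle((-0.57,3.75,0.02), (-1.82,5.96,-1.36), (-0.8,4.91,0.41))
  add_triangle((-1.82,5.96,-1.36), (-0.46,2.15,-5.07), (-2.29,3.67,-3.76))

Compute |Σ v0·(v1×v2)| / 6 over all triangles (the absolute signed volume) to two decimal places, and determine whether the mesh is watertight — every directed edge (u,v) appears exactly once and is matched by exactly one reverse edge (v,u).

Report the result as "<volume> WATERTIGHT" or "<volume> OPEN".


78.78 WATERTIGHT

Per-triangle v0·(v1×v2)/6:
  t1: +0.2870
  t2: -0.1369
  t3: +2.8066
  t4: -0.5944
  t5: +1.3799
  t6: +1.3334
  t7: +1.7468
  t8: +2.7622
  t9: -0.0415
  t10: +0.5149
  t11: +0.5783
  t12: +6.0444
  t13: +1.1348
  t14: -0.1312
  t15: +1.0012
  t16: +0.0830
  t17: +3.0808
  t18: +6.8834
  t19: +6.4682
  t20: +1.0077
  t21: +1.4515
  t22: -0.6439
  t23: +0.1493
  t24: +2.7866
  t25: +0.2470
  t26: +4.4614
  t27: +1.9599
  t28: +11.8450
  t29: -0.0494
  t30: -0.5422
  t31: -0.1460
  t32: +1.4487
  t33: +4.3324
  t34: +0.5887
  t35: +1.1549
  t36: +0.4244
  t37: +2.1144
  t38: +4.3564
  t39: +0.6344
  t40: -0.1564
  t41: +0.2660
  t42: +5.8895
Σ = +78.7815 → |volume| = 78.78

Directed edges: 126 total, each appears once with its reverse present → watertight.


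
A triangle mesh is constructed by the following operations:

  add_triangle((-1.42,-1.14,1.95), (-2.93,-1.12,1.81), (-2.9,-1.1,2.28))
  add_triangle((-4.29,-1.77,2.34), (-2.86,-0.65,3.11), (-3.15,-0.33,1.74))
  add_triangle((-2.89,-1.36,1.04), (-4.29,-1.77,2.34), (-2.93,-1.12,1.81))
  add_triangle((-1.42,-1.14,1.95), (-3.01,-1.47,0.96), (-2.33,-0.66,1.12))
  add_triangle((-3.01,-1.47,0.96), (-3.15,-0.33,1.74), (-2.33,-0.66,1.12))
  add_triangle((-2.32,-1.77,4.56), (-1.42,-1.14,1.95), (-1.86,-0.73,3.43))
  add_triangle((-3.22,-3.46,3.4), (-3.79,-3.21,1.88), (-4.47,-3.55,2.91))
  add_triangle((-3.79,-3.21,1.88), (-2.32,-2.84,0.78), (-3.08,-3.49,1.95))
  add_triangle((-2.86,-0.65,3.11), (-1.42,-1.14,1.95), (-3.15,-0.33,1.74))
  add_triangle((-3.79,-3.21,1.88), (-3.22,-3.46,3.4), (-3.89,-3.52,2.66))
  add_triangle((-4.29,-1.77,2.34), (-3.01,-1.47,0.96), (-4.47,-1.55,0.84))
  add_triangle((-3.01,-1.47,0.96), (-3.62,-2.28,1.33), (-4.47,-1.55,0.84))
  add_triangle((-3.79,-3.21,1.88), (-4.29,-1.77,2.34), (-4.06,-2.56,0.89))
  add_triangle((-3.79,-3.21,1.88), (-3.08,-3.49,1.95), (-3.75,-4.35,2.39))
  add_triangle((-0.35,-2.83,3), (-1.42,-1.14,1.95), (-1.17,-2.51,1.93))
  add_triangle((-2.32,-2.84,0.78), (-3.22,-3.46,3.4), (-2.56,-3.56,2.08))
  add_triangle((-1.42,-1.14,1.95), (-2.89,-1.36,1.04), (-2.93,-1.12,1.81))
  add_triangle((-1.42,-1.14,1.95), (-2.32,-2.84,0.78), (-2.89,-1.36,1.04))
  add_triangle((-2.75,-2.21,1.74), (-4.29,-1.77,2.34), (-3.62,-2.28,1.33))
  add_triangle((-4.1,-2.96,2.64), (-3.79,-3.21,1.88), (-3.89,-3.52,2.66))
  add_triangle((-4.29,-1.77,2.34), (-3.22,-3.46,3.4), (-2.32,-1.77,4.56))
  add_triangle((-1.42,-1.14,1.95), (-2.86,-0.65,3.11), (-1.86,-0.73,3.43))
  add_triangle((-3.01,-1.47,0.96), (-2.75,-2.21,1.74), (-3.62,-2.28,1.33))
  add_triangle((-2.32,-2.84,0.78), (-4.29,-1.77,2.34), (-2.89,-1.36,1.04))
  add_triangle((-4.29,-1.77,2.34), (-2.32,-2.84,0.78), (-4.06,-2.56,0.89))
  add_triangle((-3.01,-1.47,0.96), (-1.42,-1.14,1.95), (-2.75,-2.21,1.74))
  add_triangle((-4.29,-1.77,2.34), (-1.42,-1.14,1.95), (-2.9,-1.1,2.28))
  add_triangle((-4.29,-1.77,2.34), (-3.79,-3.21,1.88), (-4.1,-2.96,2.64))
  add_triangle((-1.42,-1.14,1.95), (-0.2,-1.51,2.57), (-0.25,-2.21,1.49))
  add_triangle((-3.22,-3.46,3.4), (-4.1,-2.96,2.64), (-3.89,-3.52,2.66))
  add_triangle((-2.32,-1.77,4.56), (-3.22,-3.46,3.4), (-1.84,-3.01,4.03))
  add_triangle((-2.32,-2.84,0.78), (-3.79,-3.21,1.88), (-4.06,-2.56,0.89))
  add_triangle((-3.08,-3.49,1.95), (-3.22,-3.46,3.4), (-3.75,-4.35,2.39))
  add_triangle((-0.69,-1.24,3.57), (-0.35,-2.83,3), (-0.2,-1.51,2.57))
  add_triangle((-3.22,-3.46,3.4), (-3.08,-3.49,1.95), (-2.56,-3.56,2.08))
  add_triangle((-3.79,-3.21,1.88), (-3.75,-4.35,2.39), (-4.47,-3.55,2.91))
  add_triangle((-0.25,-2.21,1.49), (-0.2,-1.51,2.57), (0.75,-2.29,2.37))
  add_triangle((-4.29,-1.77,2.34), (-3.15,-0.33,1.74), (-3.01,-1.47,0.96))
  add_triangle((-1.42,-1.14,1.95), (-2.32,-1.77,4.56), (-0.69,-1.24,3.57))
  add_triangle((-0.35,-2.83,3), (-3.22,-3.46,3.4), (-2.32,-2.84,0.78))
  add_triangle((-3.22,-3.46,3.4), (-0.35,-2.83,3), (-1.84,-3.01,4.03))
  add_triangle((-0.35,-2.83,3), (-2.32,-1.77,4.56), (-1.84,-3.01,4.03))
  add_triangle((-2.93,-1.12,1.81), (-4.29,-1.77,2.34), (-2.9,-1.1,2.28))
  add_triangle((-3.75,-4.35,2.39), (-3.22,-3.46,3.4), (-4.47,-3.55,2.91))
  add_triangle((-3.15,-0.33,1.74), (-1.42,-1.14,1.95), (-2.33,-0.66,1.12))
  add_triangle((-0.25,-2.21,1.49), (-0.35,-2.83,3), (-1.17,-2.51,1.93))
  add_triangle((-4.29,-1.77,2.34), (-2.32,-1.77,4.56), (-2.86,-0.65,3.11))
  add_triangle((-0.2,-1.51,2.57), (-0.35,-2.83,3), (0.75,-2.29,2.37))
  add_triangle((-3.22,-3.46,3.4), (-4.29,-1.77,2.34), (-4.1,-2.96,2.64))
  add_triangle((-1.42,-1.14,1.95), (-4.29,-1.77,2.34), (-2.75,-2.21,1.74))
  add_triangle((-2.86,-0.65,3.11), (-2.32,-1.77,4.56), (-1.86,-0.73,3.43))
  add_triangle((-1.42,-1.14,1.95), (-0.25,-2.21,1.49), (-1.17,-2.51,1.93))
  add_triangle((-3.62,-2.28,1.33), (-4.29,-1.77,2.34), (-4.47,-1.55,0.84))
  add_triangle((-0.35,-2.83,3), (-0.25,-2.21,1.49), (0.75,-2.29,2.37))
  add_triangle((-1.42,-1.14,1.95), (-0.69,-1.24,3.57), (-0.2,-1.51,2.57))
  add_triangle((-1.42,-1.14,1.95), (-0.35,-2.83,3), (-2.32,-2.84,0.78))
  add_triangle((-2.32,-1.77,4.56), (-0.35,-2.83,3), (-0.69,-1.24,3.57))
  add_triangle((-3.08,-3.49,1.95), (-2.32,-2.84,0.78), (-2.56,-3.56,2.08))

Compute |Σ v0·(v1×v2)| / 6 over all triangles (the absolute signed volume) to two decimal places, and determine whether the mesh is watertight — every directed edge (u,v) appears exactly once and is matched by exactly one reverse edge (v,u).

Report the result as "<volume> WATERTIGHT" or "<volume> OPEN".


Per-triangle v0·(v1×v2)/6:
  t1: -0.1469
  t2: +1.0663
  t3: +0.0087
  t4: -0.4434
  t5: -0.0522
  t6: -0.2290
  t7: -0.5893
  t8: +0.4398
  t9: -0.5819
  t10: +0.0815
  t11: -0.4041
  t12: -0.0947
  t13: +1.4406
  t14: -0.0181
  t15: +0.7415
  t16: -0.6090
  t17: -0.3511
  t18: -1.2242
  t19: +0.6305
  t20: +0.3228
  t21: +4.0657
  t22: -0.4888
  t23: -0.1454
  t24: +0.6639
  t25: -1.4760
  t26: -0.4578
  t27: +0.3577
  t28: +0.6450
  t29: -0.7253
  t30: +0.5247
  t31: +1.9795
  t32: +0.8271
  t33: -0.0720
  t34: +0.2312
  t35: +0.5052
  t36: +0.5926
  t37: -0.5857
  t38: +0.4691
  t39: -0.2805
  t40: +2.6888
  t41: +1.2906
  t42: +1.0262
  t43: +0.0298
  t44: +1.3669
  t45: -0.3414
  t46: +0.3538
  t47: +2.1493
  t48: +0.4720
  t49: +0.8755
  t50: +0.8087
  t51: +0.5353
  t52: -0.2725
  t53: +1.0343
  t54: +0.4149
  t55: -0.4648
  t56: -2.0342
  t57: +1.5560
  t58: +0.2829
Σ = +18.3898 → |volume| = 18.39

Directed edges: 174 total, each appears once with its reverse present → watertight.

18.39 WATERTIGHT


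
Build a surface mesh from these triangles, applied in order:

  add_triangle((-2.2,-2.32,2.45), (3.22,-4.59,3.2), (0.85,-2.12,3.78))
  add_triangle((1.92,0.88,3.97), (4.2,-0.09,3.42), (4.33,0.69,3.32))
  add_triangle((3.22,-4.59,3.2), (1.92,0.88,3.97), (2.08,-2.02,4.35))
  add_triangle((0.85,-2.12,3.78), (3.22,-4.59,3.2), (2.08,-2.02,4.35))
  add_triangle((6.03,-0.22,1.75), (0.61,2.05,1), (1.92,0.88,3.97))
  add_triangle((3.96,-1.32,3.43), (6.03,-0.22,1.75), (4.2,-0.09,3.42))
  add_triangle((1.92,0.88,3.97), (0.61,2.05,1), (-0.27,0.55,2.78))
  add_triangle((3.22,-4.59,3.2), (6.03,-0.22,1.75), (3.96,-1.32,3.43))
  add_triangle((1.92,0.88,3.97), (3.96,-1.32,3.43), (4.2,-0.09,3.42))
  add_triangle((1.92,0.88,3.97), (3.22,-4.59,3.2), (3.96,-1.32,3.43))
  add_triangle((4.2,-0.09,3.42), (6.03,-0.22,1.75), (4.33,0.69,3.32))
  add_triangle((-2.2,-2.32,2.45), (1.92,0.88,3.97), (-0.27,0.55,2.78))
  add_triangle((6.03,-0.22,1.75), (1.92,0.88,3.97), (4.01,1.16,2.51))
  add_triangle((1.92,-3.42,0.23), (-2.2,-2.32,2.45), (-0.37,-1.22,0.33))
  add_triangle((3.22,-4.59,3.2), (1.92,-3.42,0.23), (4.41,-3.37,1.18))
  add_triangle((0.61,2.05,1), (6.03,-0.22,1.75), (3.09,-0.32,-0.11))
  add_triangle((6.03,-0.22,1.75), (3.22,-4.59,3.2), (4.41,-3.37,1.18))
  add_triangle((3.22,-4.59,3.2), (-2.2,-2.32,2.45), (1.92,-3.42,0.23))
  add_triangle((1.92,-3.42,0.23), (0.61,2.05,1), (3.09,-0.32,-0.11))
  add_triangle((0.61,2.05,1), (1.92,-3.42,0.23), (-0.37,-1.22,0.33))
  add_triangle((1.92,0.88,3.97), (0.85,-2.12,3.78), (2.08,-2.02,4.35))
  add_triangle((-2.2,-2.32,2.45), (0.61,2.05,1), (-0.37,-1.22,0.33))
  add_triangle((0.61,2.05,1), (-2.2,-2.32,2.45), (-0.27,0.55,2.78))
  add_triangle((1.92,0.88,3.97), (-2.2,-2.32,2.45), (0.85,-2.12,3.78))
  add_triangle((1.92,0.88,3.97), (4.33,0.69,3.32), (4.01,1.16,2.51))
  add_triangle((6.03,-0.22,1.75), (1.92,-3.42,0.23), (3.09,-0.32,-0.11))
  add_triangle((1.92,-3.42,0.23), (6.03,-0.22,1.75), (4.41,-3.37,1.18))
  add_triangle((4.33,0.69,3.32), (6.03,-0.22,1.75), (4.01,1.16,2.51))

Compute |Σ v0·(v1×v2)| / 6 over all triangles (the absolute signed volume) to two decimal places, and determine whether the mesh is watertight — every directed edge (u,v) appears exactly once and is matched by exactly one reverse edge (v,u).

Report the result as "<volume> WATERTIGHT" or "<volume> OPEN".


73.56 WATERTIGHT

Per-triangle v0·(v1×v2)/6:
  t1: +6.3346
  t2: +1.4514
  t3: +3.3856
  t4: +2.6015
  t5: +6.3218
  t6: +2.7453
  t7: +1.9476
  t8: +7.5752
  t9: +2.2132
  t10: +5.7668
  t11: +1.7447
  t12: +2.9102
  t13: -3.1950
  t14: +0.8844
  t15: +3.8004
  t16: +1.9253
  t17: +7.7554
  t18: +6.6132
  t19: -2.0196
  t20: -0.9331
  t21: +1.8848
  t22: -0.4686
  t23: +0.7648
  t24: +4.7717
  t25: +1.1731
  t26: +3.3213
  t27: +0.7191
  t28: +1.5616
Σ = +73.5565 → |volume| = 73.56

Directed edges: 84 total, each appears once with its reverse present → watertight.


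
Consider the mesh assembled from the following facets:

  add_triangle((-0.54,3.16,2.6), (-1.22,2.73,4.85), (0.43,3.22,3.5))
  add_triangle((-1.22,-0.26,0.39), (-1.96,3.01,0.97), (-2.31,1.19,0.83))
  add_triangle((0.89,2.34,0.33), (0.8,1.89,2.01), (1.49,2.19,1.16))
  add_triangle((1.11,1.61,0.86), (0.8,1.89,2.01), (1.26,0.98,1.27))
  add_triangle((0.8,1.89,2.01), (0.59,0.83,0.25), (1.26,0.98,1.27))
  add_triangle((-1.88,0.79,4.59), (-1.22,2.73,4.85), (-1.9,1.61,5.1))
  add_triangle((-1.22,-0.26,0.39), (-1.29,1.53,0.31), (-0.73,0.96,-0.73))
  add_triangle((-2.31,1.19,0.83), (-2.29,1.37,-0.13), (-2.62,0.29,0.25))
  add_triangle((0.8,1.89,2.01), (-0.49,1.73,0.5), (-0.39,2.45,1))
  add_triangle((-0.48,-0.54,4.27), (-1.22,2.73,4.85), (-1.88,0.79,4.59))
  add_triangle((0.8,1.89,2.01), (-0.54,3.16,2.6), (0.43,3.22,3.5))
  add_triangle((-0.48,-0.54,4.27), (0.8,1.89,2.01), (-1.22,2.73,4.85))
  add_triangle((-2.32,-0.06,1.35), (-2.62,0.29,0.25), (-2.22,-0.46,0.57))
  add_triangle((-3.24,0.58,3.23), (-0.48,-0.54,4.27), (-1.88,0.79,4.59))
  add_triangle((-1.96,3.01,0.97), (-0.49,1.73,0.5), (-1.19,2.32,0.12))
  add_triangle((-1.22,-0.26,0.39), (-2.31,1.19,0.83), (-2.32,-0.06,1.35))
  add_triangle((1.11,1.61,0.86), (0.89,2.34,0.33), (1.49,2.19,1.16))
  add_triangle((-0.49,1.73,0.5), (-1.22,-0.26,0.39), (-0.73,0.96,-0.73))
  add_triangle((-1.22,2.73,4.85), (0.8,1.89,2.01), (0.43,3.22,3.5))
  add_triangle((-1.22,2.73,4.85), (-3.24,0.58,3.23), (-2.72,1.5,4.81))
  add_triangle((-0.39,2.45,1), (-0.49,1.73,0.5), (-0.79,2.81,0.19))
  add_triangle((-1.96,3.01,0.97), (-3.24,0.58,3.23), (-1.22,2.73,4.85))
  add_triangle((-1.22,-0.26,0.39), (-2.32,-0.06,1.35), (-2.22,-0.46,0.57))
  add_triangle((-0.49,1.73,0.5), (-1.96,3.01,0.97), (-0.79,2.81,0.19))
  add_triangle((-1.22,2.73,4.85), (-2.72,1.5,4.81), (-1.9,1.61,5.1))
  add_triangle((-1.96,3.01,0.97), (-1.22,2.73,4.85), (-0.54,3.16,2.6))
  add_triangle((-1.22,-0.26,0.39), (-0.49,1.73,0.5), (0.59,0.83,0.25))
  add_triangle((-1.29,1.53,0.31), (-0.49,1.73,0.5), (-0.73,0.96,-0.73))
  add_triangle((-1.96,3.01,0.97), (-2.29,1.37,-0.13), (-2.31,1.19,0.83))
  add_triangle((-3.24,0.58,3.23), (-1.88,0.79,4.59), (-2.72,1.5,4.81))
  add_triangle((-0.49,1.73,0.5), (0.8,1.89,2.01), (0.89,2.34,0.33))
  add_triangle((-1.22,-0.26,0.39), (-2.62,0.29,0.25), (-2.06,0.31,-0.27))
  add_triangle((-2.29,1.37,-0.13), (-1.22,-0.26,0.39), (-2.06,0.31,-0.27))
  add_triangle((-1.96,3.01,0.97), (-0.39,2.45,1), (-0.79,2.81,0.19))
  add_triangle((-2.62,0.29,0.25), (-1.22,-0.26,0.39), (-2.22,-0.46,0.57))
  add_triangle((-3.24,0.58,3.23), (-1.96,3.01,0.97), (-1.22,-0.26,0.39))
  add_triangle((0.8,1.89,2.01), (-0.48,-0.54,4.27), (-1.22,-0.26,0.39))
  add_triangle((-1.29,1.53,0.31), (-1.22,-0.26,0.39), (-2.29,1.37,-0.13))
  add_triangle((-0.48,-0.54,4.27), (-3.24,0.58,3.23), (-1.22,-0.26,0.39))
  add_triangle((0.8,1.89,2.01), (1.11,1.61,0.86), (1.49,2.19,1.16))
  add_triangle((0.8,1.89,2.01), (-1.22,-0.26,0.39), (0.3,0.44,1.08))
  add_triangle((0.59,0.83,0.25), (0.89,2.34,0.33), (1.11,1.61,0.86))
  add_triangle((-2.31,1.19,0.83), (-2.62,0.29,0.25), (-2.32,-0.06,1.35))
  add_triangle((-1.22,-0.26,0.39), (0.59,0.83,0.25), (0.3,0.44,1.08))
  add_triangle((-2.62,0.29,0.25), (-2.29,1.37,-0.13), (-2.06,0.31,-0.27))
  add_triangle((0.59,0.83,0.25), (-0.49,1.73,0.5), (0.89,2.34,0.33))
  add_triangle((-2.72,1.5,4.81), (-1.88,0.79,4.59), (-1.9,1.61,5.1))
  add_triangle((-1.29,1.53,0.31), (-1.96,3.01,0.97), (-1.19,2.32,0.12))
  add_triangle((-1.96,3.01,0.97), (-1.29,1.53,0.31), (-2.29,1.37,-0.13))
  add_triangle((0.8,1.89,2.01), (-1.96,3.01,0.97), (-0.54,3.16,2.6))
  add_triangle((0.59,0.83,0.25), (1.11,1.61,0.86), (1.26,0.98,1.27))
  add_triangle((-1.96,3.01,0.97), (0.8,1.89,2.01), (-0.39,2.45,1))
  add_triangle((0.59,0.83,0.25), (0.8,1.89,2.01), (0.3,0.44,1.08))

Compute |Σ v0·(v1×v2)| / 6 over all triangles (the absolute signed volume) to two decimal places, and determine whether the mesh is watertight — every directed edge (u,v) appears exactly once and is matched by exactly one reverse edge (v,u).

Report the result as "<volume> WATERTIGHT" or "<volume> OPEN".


Per-triangle v0·(v1×v2)/6:
  t1: +1.6818
  t2: +0.0537
  t3: +0.4198
  t4: +0.2576
  t5: -0.1856
  t6: +0.1555
  t7: +0.3303
  t8: +0.4394
  t9: -0.0159
  t10: +2.5874
  t11: +0.2682
  t12: +3.4708
  t13: +0.2983
  t14: +1.8463
  t15: +0.1912
  t16: -0.2000
  t17: +0.0030
  t18: -0.4372
  t19: +0.5156
  t20: +0.8581
  t21: -0.0550
  t22: +6.5523
  t23: +0.0140
  t24: -0.1985
  t25: +0.9365
  t26: +2.5803
  t27: -0.1144
  t28: +0.2314
  t29: +0.7532
  t30: +0.9719
  t31: +0.7887
  t32: +0.0707
  t33: -0.2195
  t34: +0.5425
  t35: -0.0225
  t36: +1.4406
  t37: -1.6409
  t38: -0.2777
  t39: +1.2587
  t40: +0.0067
  t41: +0.2379
  t42: +0.0419
  t43: +0.5448
  t44: -0.1349
  t45: +0.2150
  t46: -0.0869
  t47: +0.5172
  t48: +0.1219
  t49: +0.0442
  t50: +0.5447
  t51: +0.0339
  t52: +0.6327
  t53: +0.0687
Σ = +28.9382 → |volume| = 28.94

Directed edges: 159 total; 3 unmatched, e.g. (-0.49,1.73,0.5)→(-1.19,2.32,0.12) → open.

28.94 OPEN


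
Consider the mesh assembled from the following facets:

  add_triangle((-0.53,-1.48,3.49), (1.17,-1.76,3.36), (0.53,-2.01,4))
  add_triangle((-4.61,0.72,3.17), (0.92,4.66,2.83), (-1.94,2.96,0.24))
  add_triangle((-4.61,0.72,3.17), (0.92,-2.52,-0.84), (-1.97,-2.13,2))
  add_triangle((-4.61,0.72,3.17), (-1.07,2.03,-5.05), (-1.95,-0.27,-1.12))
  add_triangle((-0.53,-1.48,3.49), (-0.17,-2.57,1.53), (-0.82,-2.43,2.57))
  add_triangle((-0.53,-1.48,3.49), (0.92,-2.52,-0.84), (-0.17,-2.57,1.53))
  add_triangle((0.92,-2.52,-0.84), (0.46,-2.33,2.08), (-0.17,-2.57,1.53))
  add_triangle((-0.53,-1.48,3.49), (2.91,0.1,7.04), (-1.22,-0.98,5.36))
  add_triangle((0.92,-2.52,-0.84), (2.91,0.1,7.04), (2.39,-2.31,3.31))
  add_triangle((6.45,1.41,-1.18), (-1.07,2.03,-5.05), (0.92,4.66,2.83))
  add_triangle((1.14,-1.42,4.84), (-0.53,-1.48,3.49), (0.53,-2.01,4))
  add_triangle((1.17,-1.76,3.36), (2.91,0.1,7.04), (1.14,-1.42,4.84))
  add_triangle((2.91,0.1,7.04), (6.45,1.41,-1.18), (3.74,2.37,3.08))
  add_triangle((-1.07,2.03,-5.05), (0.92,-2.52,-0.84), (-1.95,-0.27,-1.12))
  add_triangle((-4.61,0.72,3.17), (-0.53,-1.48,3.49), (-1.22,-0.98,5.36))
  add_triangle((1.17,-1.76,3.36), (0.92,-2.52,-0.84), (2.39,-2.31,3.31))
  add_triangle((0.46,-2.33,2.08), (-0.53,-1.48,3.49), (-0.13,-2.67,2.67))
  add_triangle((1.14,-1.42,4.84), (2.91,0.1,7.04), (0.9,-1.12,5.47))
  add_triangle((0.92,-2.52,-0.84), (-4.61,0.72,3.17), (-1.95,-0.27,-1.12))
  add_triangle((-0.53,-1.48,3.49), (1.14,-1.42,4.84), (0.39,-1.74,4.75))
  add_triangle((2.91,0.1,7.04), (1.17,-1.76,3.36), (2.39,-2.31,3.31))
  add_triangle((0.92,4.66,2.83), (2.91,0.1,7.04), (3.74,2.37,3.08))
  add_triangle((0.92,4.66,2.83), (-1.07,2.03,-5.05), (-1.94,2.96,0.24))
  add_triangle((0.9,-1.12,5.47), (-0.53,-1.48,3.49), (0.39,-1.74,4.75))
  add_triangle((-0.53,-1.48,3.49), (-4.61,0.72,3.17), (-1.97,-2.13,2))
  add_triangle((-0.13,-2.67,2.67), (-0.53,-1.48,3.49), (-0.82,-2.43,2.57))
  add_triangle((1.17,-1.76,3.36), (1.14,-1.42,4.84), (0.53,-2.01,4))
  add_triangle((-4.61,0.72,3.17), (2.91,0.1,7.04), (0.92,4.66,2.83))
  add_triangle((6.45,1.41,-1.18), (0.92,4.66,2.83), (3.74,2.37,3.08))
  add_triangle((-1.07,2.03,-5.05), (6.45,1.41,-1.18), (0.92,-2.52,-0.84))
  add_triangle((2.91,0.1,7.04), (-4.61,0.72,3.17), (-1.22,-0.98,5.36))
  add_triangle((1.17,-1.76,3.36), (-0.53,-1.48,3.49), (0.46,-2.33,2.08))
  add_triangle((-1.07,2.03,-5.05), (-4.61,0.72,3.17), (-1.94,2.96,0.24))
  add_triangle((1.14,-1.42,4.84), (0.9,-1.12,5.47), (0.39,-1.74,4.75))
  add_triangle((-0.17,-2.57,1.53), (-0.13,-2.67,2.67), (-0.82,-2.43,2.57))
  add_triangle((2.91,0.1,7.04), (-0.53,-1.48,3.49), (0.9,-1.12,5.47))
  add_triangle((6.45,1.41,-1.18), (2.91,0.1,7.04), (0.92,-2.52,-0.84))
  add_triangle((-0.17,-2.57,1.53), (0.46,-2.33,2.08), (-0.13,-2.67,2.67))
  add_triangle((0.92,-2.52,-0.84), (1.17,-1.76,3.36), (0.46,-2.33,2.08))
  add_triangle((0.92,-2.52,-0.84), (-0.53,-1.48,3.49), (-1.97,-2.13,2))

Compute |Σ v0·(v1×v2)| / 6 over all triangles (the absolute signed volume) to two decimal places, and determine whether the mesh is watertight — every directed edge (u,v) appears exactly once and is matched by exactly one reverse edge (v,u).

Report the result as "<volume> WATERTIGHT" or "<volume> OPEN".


233.00 WATERTIGHT

Per-triangle v0·(v1×v2)/6:
  t1: -0.0849
  t2: +11.1067
  t3: +1.5667
  t4: +6.0764
  t5: -0.5288
  t6: -0.7812
  t7: +0.9381
  t8: +3.7214
  t9: +0.4976
  t10: +32.4415
  t11: +0.7606
  t12: +1.4431
  t13: +14.8067
  t14: +4.7849
  t15: +2.6176
  t16: +1.6599
  t17: +0.4620
  t18: +1.1680
  t19: +4.4015
  t20: -0.1097
  t21: +2.7726
  t22: +14.0536
  t23: +10.5388
  t24: +0.4993
  t25: +5.0791
  t26: +0.5991
  t27: +0.5129
  t28: +31.8937
  t29: +13.0393
  t30: +16.9796
  t31: +10.0573
  t32: +1.2639
  t33: +10.2456
  t34: +0.3936
  t35: +0.3275
  t36: +0.3294
  t37: +22.5378
  t38: +0.2704
  t39: +1.2804
  t40: +3.3785
Σ = +233.0006 → |volume| = 233.00

Directed edges: 120 total, each appears once with its reverse present → watertight.


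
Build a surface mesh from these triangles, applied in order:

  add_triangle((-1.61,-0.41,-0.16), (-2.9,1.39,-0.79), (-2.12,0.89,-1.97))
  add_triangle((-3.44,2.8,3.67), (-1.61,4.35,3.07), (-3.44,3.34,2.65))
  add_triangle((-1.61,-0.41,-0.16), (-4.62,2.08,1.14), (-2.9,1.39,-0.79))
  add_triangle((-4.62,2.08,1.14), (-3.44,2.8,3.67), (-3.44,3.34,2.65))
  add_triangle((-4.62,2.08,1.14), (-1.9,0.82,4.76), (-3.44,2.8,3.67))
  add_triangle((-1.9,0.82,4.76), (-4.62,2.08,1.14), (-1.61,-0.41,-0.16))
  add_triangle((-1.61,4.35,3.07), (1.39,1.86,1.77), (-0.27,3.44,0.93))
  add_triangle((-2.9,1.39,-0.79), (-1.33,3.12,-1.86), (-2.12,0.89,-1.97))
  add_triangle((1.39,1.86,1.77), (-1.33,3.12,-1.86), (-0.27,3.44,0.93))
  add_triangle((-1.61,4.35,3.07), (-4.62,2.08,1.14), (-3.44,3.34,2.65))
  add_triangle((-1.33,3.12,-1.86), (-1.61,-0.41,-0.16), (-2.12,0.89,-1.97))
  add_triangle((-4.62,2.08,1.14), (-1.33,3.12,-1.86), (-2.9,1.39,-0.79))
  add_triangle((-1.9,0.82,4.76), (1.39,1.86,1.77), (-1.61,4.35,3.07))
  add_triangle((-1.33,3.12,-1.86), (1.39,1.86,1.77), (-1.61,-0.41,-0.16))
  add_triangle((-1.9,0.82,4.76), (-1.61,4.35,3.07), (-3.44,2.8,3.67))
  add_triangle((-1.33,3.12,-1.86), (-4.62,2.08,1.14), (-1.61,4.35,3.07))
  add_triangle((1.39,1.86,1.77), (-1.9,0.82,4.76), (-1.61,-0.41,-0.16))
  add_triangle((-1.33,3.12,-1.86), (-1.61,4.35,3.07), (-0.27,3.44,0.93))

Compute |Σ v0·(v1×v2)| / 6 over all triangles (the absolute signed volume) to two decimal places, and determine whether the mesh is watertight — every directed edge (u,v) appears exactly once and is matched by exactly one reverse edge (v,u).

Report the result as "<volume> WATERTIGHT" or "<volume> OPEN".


46.54 WATERTIGHT

Per-triangle v0·(v1×v2)/6:
  t1: +0.8123
  t2: +2.1962
  t3: +1.3518
  t4: +2.1558
  t5: +4.2113
  t6: +3.7650
  t7: +2.5895
  t8: +1.7621
  t9: +1.5924
  t10: +1.3413
  t11: -0.9699
  t12: +2.7807
  t13: +6.8299
  t14: -2.2127
  t15: +5.3259
  t16: +11.2967
  t17: -1.4290
  t18: +3.1446
Σ = +46.5440 → |volume| = 46.54

Directed edges: 54 total, each appears once with its reverse present → watertight.


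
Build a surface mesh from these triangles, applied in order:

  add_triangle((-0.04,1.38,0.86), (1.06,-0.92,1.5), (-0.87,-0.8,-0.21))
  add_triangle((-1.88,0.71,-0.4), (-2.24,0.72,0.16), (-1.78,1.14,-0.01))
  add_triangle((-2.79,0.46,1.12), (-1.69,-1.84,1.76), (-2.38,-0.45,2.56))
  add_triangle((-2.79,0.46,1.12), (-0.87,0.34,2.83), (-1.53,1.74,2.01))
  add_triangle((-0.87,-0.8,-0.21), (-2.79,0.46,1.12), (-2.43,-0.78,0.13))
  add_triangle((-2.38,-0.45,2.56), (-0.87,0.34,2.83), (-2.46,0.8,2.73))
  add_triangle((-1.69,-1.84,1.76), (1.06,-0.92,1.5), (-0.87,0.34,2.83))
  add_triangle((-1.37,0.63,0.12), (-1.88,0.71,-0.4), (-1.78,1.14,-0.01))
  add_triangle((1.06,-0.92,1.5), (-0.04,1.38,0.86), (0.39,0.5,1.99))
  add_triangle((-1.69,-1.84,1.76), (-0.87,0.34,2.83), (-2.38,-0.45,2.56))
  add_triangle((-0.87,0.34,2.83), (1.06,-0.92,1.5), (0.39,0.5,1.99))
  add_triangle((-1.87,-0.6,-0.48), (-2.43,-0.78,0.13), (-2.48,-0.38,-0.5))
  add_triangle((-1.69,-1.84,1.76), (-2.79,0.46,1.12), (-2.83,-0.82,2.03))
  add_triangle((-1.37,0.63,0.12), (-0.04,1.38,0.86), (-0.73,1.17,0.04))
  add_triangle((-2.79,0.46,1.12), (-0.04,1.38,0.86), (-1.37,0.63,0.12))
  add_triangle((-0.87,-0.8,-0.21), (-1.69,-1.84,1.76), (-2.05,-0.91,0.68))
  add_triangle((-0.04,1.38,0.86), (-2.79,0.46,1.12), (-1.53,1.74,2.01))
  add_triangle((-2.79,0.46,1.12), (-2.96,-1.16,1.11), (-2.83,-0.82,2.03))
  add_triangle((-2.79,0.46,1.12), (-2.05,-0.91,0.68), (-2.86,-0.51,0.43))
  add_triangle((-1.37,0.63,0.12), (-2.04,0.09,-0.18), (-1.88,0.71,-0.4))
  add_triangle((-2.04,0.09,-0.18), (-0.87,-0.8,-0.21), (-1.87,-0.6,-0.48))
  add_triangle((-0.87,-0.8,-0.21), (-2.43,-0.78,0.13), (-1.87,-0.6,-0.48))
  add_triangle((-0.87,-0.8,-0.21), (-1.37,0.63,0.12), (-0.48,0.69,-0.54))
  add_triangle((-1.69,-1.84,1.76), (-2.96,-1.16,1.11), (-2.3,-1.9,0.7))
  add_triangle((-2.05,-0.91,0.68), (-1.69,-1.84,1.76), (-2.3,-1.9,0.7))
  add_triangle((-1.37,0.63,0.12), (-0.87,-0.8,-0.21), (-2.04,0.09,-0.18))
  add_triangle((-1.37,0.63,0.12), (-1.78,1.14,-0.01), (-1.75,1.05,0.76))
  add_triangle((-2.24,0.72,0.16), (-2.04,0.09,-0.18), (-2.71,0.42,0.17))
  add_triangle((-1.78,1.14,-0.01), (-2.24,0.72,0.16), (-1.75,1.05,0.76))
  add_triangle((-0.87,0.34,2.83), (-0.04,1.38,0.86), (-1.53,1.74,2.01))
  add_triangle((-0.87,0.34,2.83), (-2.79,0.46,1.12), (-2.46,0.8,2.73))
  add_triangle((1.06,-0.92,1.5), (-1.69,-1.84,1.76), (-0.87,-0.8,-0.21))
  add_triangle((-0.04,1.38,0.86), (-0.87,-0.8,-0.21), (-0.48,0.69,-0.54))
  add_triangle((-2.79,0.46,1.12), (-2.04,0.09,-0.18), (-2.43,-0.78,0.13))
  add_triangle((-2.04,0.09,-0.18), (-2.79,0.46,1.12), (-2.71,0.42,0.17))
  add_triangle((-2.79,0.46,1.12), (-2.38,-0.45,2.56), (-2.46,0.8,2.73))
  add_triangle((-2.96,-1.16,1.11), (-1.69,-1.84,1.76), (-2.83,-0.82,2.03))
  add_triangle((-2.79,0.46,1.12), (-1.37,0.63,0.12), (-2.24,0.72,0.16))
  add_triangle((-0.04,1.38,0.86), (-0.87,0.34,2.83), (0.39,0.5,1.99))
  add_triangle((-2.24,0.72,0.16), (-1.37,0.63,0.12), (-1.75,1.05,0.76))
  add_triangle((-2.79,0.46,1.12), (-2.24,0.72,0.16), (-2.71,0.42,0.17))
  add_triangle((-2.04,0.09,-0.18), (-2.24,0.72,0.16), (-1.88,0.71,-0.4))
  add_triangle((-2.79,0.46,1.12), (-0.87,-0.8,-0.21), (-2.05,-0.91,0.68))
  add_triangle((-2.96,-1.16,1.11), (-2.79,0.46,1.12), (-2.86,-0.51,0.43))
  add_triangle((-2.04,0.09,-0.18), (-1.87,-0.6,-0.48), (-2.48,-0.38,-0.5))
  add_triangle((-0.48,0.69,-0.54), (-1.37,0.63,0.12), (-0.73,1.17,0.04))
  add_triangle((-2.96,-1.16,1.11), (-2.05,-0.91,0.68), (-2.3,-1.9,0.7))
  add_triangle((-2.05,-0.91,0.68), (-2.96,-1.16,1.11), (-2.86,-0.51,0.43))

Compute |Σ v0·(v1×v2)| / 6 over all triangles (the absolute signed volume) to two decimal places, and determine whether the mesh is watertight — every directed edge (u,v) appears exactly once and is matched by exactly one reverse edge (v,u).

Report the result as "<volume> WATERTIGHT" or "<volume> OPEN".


14.29 OPEN

Per-triangle v0·(v1×v2)/6:
  t1: -0.4945
  t2: +0.1079
  t3: +1.1571
  t4: +1.5886
  t5: +0.0639
  t6: +0.9338
  t7: +2.0681
  t8: -0.0473
  t9: +0.2060
  t10: +1.1309
  t11: +0.7071
  t12: +0.0977
  t13: -0.2336
  t14: +0.1706
  t15: +0.4332
  t16: +0.3552
  t17: +0.3076
  t18: +0.7319
  t19: -0.3515
  t20: -0.0967
  t21: -0.0589
  t22: +0.1224
  t23: +0.1902
  t24: +0.6493
  t25: -0.3837
  t26: -0.0429
  t27: -0.0538
  t28: +0.0499
  t29: +0.1596
  t30: +0.7078
  t31: -0.2957
  t32: +0.5440
  t33: -0.2298
  t34: +0.4516
  t35: +0.0927
  t36: +0.9768
  t37: +0.7234
  t38: +0.0688
  t39: +0.5756
  t40: -0.0409
  t41: +0.1589
  t42: +0.1257
  t43: +0.2618
  t44: +0.5146
  t45: -0.0128
  t46: +0.1083
  t47: +0.0352
  t48: +0.0605
Σ = +14.2943 → |volume| = 14.29

Directed edges: 144 total; 6 unmatched, e.g. (-2.43,-0.78,0.13)→(-2.48,-0.38,-0.5) → open.


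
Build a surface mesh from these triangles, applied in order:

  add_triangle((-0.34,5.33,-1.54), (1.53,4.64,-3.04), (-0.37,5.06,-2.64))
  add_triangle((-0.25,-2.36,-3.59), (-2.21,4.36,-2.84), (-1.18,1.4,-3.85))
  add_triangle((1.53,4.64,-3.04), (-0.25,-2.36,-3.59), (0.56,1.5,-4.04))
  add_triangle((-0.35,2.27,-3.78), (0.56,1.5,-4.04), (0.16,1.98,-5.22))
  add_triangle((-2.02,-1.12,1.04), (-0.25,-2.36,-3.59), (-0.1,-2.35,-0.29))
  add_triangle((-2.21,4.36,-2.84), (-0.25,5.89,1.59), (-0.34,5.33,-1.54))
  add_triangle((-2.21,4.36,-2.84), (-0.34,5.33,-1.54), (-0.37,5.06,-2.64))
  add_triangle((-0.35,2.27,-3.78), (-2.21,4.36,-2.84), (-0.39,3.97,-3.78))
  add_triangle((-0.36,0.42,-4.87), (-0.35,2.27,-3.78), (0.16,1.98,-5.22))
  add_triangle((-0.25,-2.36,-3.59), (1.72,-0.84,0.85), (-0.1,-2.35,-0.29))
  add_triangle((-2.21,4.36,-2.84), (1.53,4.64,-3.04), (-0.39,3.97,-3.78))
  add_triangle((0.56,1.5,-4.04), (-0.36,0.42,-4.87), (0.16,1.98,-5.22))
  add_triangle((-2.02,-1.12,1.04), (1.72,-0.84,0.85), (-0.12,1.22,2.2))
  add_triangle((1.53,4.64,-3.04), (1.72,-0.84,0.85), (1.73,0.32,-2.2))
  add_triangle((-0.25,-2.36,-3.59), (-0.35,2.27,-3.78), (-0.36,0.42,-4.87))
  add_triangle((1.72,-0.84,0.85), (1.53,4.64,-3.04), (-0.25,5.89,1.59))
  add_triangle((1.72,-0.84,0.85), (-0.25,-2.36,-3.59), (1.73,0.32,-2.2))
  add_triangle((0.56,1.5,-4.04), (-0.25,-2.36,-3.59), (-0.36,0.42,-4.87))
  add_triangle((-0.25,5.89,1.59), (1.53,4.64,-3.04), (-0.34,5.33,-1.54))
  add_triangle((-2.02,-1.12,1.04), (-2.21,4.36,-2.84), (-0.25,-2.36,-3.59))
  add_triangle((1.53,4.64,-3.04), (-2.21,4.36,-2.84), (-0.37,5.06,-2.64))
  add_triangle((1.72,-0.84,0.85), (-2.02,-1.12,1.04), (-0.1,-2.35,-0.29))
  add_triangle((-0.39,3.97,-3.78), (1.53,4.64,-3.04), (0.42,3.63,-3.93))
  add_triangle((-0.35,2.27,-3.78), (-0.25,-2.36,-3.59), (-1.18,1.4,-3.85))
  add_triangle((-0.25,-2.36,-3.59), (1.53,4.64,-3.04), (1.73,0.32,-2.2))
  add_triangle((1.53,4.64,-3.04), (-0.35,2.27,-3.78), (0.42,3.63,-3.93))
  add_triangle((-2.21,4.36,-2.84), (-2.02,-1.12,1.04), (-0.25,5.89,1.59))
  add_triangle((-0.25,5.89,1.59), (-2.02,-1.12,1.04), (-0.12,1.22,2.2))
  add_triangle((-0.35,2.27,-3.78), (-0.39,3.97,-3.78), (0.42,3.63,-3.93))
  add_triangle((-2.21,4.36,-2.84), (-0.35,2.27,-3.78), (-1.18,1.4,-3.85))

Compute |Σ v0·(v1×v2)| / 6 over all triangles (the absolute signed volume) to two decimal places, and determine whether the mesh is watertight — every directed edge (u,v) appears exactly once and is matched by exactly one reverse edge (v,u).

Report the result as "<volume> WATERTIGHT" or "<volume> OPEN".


89.73 OPEN

Per-triangle v0·(v1×v2)/6:
  t1: +1.9821
  t2: +1.3352
  t3: +0.9891
  t4: +0.3042
  t5: +2.6173
  t6: +5.4727
  t7: +1.9554
  t8: +2.0184
  t9: +0.9490
  t10: +2.2126
  t11: +3.3475
  t12: +0.5560
  t13: +2.0429
  t14: +3.4502
  t15: +0.1287
  t16: +8.9230
  t17: +3.3313
  t18: +1.8749
  t19: +5.5294
  t20: +9.9675
  t21: +1.8785
  t22: +1.5469
  t23: +1.3305
  t24: +2.3903
  t25: +5.6395
  t26: +0.0594
  t27: +10.8213
  t28: +3.7069
  t29: +0.8715
  t30: +2.4959
Σ = +89.7279 → |volume| = 89.73

Directed edges: 90 total; 6 unmatched, e.g. (0.56,1.5,-4.04)→(1.53,4.64,-3.04) → open.
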